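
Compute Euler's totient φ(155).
φ is multiplicative, with φ(p^e) = p^e − p^(e−1). Factorise 155 = 5 · 31. Then
  φ(155) = (5 − 1) · (31 − 1) = 4 · 30 = 120.

Final answer: φ(155) = 120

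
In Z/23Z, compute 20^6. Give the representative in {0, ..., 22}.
16

Use repeated squaring. Binary(6) = 110. Walk through the bits of the exponent 6 left-to-right: at each bit after the leading one, square the running value, then multiply by 20 if the bit is 1 (always reducing mod 23):
  bit 1 = 1 (leading): start with 20.
  bit 2 = 1: square 20^2 = 400 ≡ 9; bit is 1, so multiply 9·20 = 180 ≡ 19 (mod 23).
  bit 3 = 0: square 19^2 = 361 ≡ 16 (mod 23).
Final value: 20^6 ≡ 16 (mod 23).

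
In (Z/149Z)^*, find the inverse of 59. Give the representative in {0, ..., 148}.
Apply the extended Euclidean algorithm to (149, 59), tracking rows (r, s, t) with s·149 + t·59 = r. Each division r_prev = q·r_cur + r_new produces the new row as (previous row) − q·(current row):
  row A: (149, 1, 0)   [1·149 + 0·59 = 149]
  row B: (59, 0, 1)   [0·149 + 1·59 = 59]
  149 = 2·59 + 31   → row C = row A − 2·row B = (31, 1, −2)   [check: 1·149 − 2·59 = 31]
  59 = 1·31 + 28   → row D = row B − 1·row C = (28, −1, 3)   [check: −1·149 + 3·59 = 28]
  31 = 1·28 + 3   → row E = row C − 1·row D = (3, 2, −5)   [check: 2·149 − 5·59 = 3]
  28 = 9·3 + 1   → row F = row D − 9·row E = (1, −19, 48)   [check: −19·149 + 48·59 = 1]
  3 = 3·1 + 0   → remainder 0, stop. gcd = 1 (last nonzero row F).
The gcd is 1, so 59 is invertible mod 149. The last nonzero row gives −19·149 + 48·59 = 1, so t = 48. So 59^(−1) ≡ 48 (mod 149). Verify: 59 · 48 = 2832 ≡ 1 (mod 149). ✓

Final answer: 59^(−1) ≡ 48 (mod 149)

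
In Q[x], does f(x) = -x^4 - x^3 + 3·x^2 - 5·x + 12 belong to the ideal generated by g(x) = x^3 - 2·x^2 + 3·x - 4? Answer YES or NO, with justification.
In Q[x] the ideal (g) consists of all multiples of g, so f ∈ (g) iff g | f, i.e. iff the remainder of f on division by g is 0. Divide f by g (g is monic, so eliminate the leading term of the running remainder at each step):
  leading term -x^4: subtract (-x)·g(x) = -x^4 + 2·x^3 - 3·x^2 + 4·x, leaving -3·x^3 + 6·x^2 - 9·x + 12
  leading term -3·x^3: subtract (-3)·g(x) = -3·x^3 + 6·x^2 - 9·x + 12, leaving 0
The remainder is 0, so f(x) = g(x) · h(x) with h(x) = -x - 3. Hence g | f, i.e. f ∈ (g).

Final answer: YES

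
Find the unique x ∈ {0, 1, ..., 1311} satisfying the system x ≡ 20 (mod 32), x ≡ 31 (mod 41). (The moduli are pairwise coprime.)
The moduli 32, 41 are pairwise coprime, so by the CRT there is a unique solution mod 32·41 = 1312.
Solve by successive substitution. Start with x ≡ 20 (mod 32).
  Combine with x ≡ 31 (mod 41): write x = 20 + 32·t and require 20 + 32·t ≡ 31 (mod 41), i.e. 32·t ≡ 31 − 20 ≡ 11 (mod 41). Since 32^(−1) ≡ 9 (mod 41), t ≡ 9·11 ≡ 17 (mod 41). So x ≡ 20 + 32·17 = 564 (mod 1312).
Unique solution in [0, 1312): x = 564.

Final answer: x ≡ 564 (mod 1312); the representative in [0, 1312) is 564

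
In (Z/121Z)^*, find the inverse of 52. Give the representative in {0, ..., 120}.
Apply the extended Euclidean algorithm to (121, 52), tracking rows (r, s, t) with s·121 + t·52 = r. Each division r_prev = q·r_cur + r_new produces the new row as (previous row) − q·(current row):
  row A: (121, 1, 0)   [1·121 + 0·52 = 121]
  row B: (52, 0, 1)   [0·121 + 1·52 = 52]
  121 = 2·52 + 17   → row C = row A − 2·row B = (17, 1, −2)   [check: 1·121 − 2·52 = 17]
  52 = 3·17 + 1   → row D = row B − 3·row C = (1, −3, 7)   [check: −3·121 + 7·52 = 1]
  17 = 17·1 + 0   → remainder 0, stop. gcd = 1 (last nonzero row D).
The gcd is 1, so 52 is invertible mod 121. The last nonzero row gives −3·121 + 7·52 = 1, so t = 7. So 52^(−1) ≡ 7 (mod 121). Verify: 52 · 7 = 364 ≡ 1 (mod 121). ✓

Final answer: 52^(−1) ≡ 7 (mod 121)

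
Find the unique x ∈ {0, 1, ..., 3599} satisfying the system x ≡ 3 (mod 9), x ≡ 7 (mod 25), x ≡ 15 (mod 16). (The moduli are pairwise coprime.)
The moduli 9, 25, 16 are pairwise coprime, so by the CRT there is a unique solution mod 9·25·16 = 3600.
Solve by successive substitution. Start with x ≡ 3 (mod 9).
  Combine with x ≡ 7 (mod 25): write x = 3 + 9·t and require 3 + 9·t ≡ 7 (mod 25), i.e. 9·t ≡ 7 − 3 ≡ 4 (mod 25). Since 9^(−1) ≡ 14 (mod 25), t ≡ 14·4 ≡ 6 (mod 25). So x ≡ 3 + 9·6 = 57 (mod 225).
  Combine with x ≡ 15 (mod 16): write x = 57 + 225·t and require 57 + 225·t ≡ 15 (mod 16), i.e. 225·t ≡ 15 − 57 ≡ 6 (mod 16). Since 225^(−1) ≡ 1 (mod 16) (225 ≡ 1 (mod 16)), t ≡ 1·6 ≡ 6 (mod 16). So x ≡ 57 + 225·6 = 1407 (mod 3600).
Unique solution in [0, 3600): x = 1407.

Final answer: x ≡ 1407 (mod 3600); the representative in [0, 3600) is 1407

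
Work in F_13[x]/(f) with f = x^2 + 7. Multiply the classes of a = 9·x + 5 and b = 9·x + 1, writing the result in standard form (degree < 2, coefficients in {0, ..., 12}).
a · b ≡ 2·x + 10 (mod f(x))

Multiply as integer polynomials: a · b = 81·x^2 + 54·x + 5. Reducing coefficients mod 13: a · b ≡ 3·x^2 + 2·x + 5. Now divide by f(x) = x^2 + 7 in F_13[x], eliminating the leading term at each step:
  leading term 3·x^2: subtract (3)·f(x) = 3·x^2 + 8, leaving 2·x + 10 (coefficients mod 13)
The degree is now < 2, so this is the remainder. Hence a · b ≡ 2·x + 10 in F_13[x]/(f).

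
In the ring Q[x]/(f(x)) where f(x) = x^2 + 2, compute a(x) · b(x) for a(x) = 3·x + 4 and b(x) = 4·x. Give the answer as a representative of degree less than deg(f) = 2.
a · b ≡ 16·x - 24 (mod f(x))

First multiply in Q[x] without reducing: a · b = 12·x^2 + 16·x. Now divide by f(x) = x^2 + 2, eliminating the leading term at each step:
  leading term 12·x^2: subtract (12)·f(x) = 12·x^2 + 24, leaving 16·x - 24
The degree is now < 2, so this is the remainder. Hence a · b ≡ 16·x - 24 in Q[x]/(f).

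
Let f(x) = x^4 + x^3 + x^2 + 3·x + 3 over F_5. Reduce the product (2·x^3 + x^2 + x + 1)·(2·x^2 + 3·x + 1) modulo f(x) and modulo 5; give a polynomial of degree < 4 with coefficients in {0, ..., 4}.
a · b ≡ 4·x^3 + 4 (mod f(x))

Multiply as integer polynomials: a · b = 4·x^5 + 8·x^4 + 7·x^3 + 6·x^2 + 4·x + 1. Reducing coefficients mod 5: a · b ≡ 4·x^5 + 3·x^4 + 2·x^3 + x^2 + 4·x + 1. Now divide by f(x) = x^4 + x^3 + x^2 + 3·x + 3 in F_5[x], eliminating the leading term at each step:
  leading term 4·x^5: subtract (4·x)·f(x) = 4·x^5 + 4·x^4 + 4·x^3 + 2·x^2 + 2·x, leaving 4·x^4 + 3·x^3 + 4·x^2 + 2·x + 1 (coefficients mod 5)
  leading term 4·x^4: subtract (4)·f(x) = 4·x^4 + 4·x^3 + 4·x^2 + 2·x + 2, leaving 4·x^3 + 4 (coefficients mod 5)
The degree is now < 4, so this is the remainder. Hence a · b ≡ 4·x^3 + 4 in F_5[x]/(f).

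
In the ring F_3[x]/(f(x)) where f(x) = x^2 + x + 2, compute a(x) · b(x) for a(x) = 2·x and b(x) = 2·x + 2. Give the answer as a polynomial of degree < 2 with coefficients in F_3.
a · b ≡ 1 (mod f(x))

Multiply as integer polynomials: a · b = 4·x^2 + 4·x. Reducing coefficients mod 3: a · b ≡ x^2 + x. Now divide by f(x) = x^2 + x + 2 in F_3[x], eliminating the leading term at each step:
  leading term x^2: subtract (1)·f(x) = x^2 + x + 2, leaving 1 (coefficients mod 3)
The degree is now < 2, so this is the remainder. Hence a · b ≡ 1 in F_3[x]/(f).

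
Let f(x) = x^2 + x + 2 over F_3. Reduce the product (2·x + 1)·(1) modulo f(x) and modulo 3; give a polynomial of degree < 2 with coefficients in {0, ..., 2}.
a · b ≡ 2·x + 1 (mod f(x))

Multiply as integer polynomials: a · b = 2·x + 1. Reducing coefficients mod 3: a · b ≡ 2·x + 1. This already has degree < 2, so no reduction by f is needed. Hence a · b ≡ 2·x + 1 in F_3[x]/(f).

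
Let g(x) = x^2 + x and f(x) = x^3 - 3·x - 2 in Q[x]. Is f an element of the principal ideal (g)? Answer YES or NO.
NO

In Q[x] the ideal (g) consists of all multiples of g, so f ∈ (g) iff g | f, i.e. iff the remainder of f on division by g is 0. Divide f by g (g is monic, so eliminate the leading term of the running remainder at each step):
  leading term x^3: subtract (x)·g(x) = x^3 + x^2, leaving -x^2 - 3·x - 2
  leading term -x^2: subtract (-1)·g(x) = -x^2 - x, leaving -2·x - 2
The remainder r(x) = -2·x - 2 ≠ 0 (and deg r < deg g), so g ∤ f, i.e. f ∉ (g).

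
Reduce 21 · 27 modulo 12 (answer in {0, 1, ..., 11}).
3

Reduce the factors first: 21 ≡ 9, 27 ≡ 3 (mod 12), so 21 · 27 ≡ 9 · 3 (mod 12). 9 · 3 = 27. Dividing by 12: 27 = 2·12 + 3. So (21 · 27) mod 12 = 3.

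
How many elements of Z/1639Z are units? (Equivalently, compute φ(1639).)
An element a ∈ Z/1639Z is a unit iff gcd(a, 1639) = 1, so the number of units is φ(1639). φ is multiplicative, with φ(p^e) = p^e − p^(e−1). Factorise 1639 = 11 · 149. Then
  φ(1639) = (11 − 1) · (149 − 1) = 10 · 148 = 1480.

Final answer: Z/1639Z has φ(1639) = 1480 units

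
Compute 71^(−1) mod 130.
Apply the extended Euclidean algorithm to (130, 71), tracking rows (r, s, t) with s·130 + t·71 = r. Each division r_prev = q·r_cur + r_new produces the new row as (previous row) − q·(current row):
  row A: (130, 1, 0)   [1·130 + 0·71 = 130]
  row B: (71, 0, 1)   [0·130 + 1·71 = 71]
  130 = 1·71 + 59   → row C = row A − 1·row B = (59, 1, −1)   [check: 1·130 − 1·71 = 59]
  71 = 1·59 + 12   → row D = row B − 1·row C = (12, −1, 2)   [check: −1·130 + 2·71 = 12]
  59 = 4·12 + 11   → row E = row C − 4·row D = (11, 5, −9)   [check: 5·130 − 9·71 = 11]
  12 = 1·11 + 1   → row F = row D − 1·row E = (1, −6, 11)   [check: −6·130 + 11·71 = 1]
  11 = 11·1 + 0   → remainder 0, stop. gcd = 1 (last nonzero row F).
The gcd is 1, so 71 is invertible mod 130. The last nonzero row gives −6·130 + 11·71 = 1, so t = 11. So 71^(−1) ≡ 11 (mod 130). Verify: 71 · 11 = 781 ≡ 1 (mod 130). ✓

Final answer: 71^(−1) ≡ 11 (mod 130)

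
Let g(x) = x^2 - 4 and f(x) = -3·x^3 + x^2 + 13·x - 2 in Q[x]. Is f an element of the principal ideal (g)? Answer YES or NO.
In Q[x] the ideal (g) consists of all multiples of g, so f ∈ (g) iff g | f, i.e. iff the remainder of f on division by g is 0. Divide f by g (g is monic, so eliminate the leading term of the running remainder at each step):
  leading term -3·x^3: subtract (-3·x)·g(x) = -3·x^3 + 12·x, leaving x^2 + x - 2
  leading term x^2: subtract (1)·g(x) = x^2 - 4, leaving x + 2
The remainder r(x) = x + 2 ≠ 0 (and deg r < deg g), so g ∤ f, i.e. f ∉ (g).

Final answer: NO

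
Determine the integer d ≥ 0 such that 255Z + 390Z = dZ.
In the PID Z, (a, b) is generated by gcd(a, b). Compute gcd(390, 255) with the extended Euclidean algorithm, tracking rows (r, s, t) with s·390 + t·255 = r:
  row A: (390, 1, 0)   [1·390 + 0·255 = 390]
  row B: (255, 0, 1)   [0·390 + 1·255 = 255]
  390 = 1·255 + 135   → row C = row A − 1·row B = (135, 1, −1)   [check: 1·390 − 1·255 = 135]
  255 = 1·135 + 120   → row D = row B − 1·row C = (120, −1, 2)   [check: −1·390 + 2·255 = 120]
  135 = 1·120 + 15   → row E = row C − 1·row D = (15, 2, −3)   [check: 2·390 − 3·255 = 15]
  120 = 8·15 + 0   → remainder 0, stop. gcd = 15 (last nonzero row E).
So gcd(255, 390) = 15, with Bézout identity 2·390 − 3·255 = 15. Containment (⊇): the Bézout identity exhibits 15 as an element of (255, 390), giving (15) ⊆ (255, 390). Containment (⊆): since 15 | 255 and 15 | 390 (255 = 15·17, 390 = 15·26), every Z-linear combination of 255 and 390 is divisible by 15, so (255, 390) ⊆ (15). Therefore (255, 390) = (15), d = 15.

Final answer: (255, 390) = (15); d = 15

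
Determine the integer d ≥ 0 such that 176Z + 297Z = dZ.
In the PID Z, (a, b) is generated by gcd(a, b). Compute gcd(297, 176) with the extended Euclidean algorithm, tracking rows (r, s, t) with s·297 + t·176 = r:
  row A: (297, 1, 0)   [1·297 + 0·176 = 297]
  row B: (176, 0, 1)   [0·297 + 1·176 = 176]
  297 = 1·176 + 121   → row C = row A − 1·row B = (121, 1, −1)   [check: 1·297 − 1·176 = 121]
  176 = 1·121 + 55   → row D = row B − 1·row C = (55, −1, 2)   [check: −1·297 + 2·176 = 55]
  121 = 2·55 + 11   → row E = row C − 2·row D = (11, 3, −5)   [check: 3·297 − 5·176 = 11]
  55 = 5·11 + 0   → remainder 0, stop. gcd = 11 (last nonzero row E).
So gcd(176, 297) = 11, with Bézout identity 3·297 − 5·176 = 11. Containment (⊇): the Bézout identity exhibits 11 as an element of (176, 297), giving (11) ⊆ (176, 297). Containment (⊆): since 11 | 176 and 11 | 297 (176 = 11·16, 297 = 11·27), every Z-linear combination of 176 and 297 is divisible by 11, so (176, 297) ⊆ (11). Therefore (176, 297) = (11), d = 11.

Final answer: (176, 297) = (11); d = 11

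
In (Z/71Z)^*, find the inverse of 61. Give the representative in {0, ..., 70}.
61^(−1) ≡ 7 (mod 71)

Apply the extended Euclidean algorithm to (71, 61), tracking rows (r, s, t) with s·71 + t·61 = r. Each division r_prev = q·r_cur + r_new produces the new row as (previous row) − q·(current row):
  row A: (71, 1, 0)   [1·71 + 0·61 = 71]
  row B: (61, 0, 1)   [0·71 + 1·61 = 61]
  71 = 1·61 + 10   → row C = row A − 1·row B = (10, 1, −1)   [check: 1·71 − 1·61 = 10]
  61 = 6·10 + 1   → row D = row B − 6·row C = (1, −6, 7)   [check: −6·71 + 7·61 = 1]
  10 = 10·1 + 0   → remainder 0, stop. gcd = 1 (last nonzero row D).
The gcd is 1, so 61 is invertible mod 71. The last nonzero row gives −6·71 + 7·61 = 1, so t = 7. So 61^(−1) ≡ 7 (mod 71). Verify: 61 · 7 = 427 ≡ 1 (mod 71). ✓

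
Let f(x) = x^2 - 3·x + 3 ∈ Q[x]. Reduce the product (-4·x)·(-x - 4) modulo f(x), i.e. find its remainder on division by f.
a · b ≡ 28·x - 12 (mod f(x))

First multiply in Q[x] without reducing: a · b = 4·x^2 + 16·x. Now divide by f(x) = x^2 - 3·x + 3, eliminating the leading term at each step:
  leading term 4·x^2: subtract (4)·f(x) = 4·x^2 - 12·x + 12, leaving 28·x - 12
The degree is now < 2, so this is the remainder. Hence a · b ≡ 28·x - 12 in Q[x]/(f).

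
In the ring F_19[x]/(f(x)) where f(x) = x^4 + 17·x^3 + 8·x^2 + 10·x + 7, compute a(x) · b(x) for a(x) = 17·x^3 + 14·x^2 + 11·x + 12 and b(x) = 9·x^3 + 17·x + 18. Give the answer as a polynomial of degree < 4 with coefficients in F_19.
Multiply as integer polynomials: a · b = 153·x^6 + 126·x^5 + 388·x^4 + 652·x^3 + 439·x^2 + 402·x + 216. Reducing coefficients mod 19: a · b ≡ x^6 + 12·x^5 + 8·x^4 + 6·x^3 + 2·x^2 + 3·x + 7. Now divide by f(x) = x^4 + 17·x^3 + 8·x^2 + 10·x + 7 in F_19[x], eliminating the leading term at each step:
  leading term x^6: subtract (x^2)·f(x) = x^6 + 17·x^5 + 8·x^4 + 10·x^3 + 7·x^2, leaving 14·x^5 + 15·x^3 + 14·x^2 + 3·x + 7 (coefficients mod 19)
  leading term 14·x^5: subtract (14·x)·f(x) = 14·x^5 + 10·x^4 + 17·x^3 + 7·x^2 + 3·x, leaving 9·x^4 + 17·x^3 + 7·x^2 + 7 (coefficients mod 19)
  leading term 9·x^4: subtract (9)·f(x) = 9·x^4 + x^3 + 15·x^2 + 14·x + 6, leaving 16·x^3 + 11·x^2 + 5·x + 1 (coefficients mod 19)
The degree is now < 4, so this is the remainder. Hence a · b ≡ 16·x^3 + 11·x^2 + 5·x + 1 in F_19[x]/(f).

Final answer: a · b ≡ 16·x^3 + 11·x^2 + 5·x + 1 (mod f(x))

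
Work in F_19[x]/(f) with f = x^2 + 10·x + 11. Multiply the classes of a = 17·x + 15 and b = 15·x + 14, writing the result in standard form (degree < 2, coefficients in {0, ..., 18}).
Multiply as integer polynomials: a · b = 255·x^2 + 463·x + 210. Reducing coefficients mod 19: a · b ≡ 8·x^2 + 7·x + 1. Now divide by f(x) = x^2 + 10·x + 11 in F_19[x], eliminating the leading term at each step:
  leading term 8·x^2: subtract (8)·f(x) = 8·x^2 + 4·x + 12, leaving 3·x + 8 (coefficients mod 19)
The degree is now < 2, so this is the remainder. Hence a · b ≡ 3·x + 8 in F_19[x]/(f).

Final answer: a · b ≡ 3·x + 8 (mod f(x))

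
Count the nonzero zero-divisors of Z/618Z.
In Z/618Z each nonzero element is either a unit (gcd with 618 is 1) or a zero-divisor (gcd > 1). The number of units is φ(618): factorise 618 = 2 · 3 · 103, so φ(618) = (2 − 1) · (3 − 1) · (103 − 1) = 1 · 2 · 102 = 204. The nonzero elements number 618 − 1 = 617. Hence the nonzero zero-divisors number 617 − 204 = 413.

Final answer: Z/618Z has 413 nonzero zero-divisors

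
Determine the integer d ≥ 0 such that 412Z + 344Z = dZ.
In the PID Z, (a, b) is generated by gcd(a, b). Compute gcd(412, 344) with the extended Euclidean algorithm, tracking rows (r, s, t) with s·412 + t·344 = r:
  row A: (412, 1, 0)   [1·412 + 0·344 = 412]
  row B: (344, 0, 1)   [0·412 + 1·344 = 344]
  412 = 1·344 + 68   → row C = row A − 1·row B = (68, 1, −1)   [check: 1·412 − 1·344 = 68]
  344 = 5·68 + 4   → row D = row B − 5·row C = (4, −5, 6)   [check: −5·412 + 6·344 = 4]
  68 = 17·4 + 0   → remainder 0, stop. gcd = 4 (last nonzero row D).
So gcd(412, 344) = 4, with Bézout identity −5·412 + 6·344 = 4. Containment (⊇): the Bézout identity exhibits 4 as an element of (412, 344), giving (4) ⊆ (412, 344). Containment (⊆): since 4 | 412 and 4 | 344 (412 = 4·103, 344 = 4·86), every Z-linear combination of 412 and 344 is divisible by 4, so (412, 344) ⊆ (4). Therefore (412, 344) = (4), d = 4.

Final answer: (412, 344) = (4); d = 4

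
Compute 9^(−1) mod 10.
9^(−1) ≡ 9 (mod 10)

Apply the extended Euclidean algorithm to (10, 9), tracking rows (r, s, t) with s·10 + t·9 = r. Each division r_prev = q·r_cur + r_new produces the new row as (previous row) − q·(current row):
  row A: (10, 1, 0)   [1·10 + 0·9 = 10]
  row B: (9, 0, 1)   [0·10 + 1·9 = 9]
  10 = 1·9 + 1   → row C = row A − 1·row B = (1, 1, −1)   [check: 1·10 − 1·9 = 1]
  9 = 9·1 + 0   → remainder 0, stop. gcd = 1 (last nonzero row C).
The gcd is 1, so 9 is invertible mod 10. The last nonzero row gives 1·10 − 1·9 = 1, so t = −1. So 9^(−1) ≡ −1 ≡ 9 (mod 10). Verify: 9 · 9 = 81 ≡ 1 (mod 10). ✓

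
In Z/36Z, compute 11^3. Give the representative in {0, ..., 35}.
35

Use repeated squaring. Binary(3) = 11. Walk through the bits of the exponent 3 left-to-right: at each bit after the leading one, square the running value, then multiply by 11 if the bit is 1 (always reducing mod 36):
  bit 1 = 1 (leading): start with 11.
  bit 2 = 1: square 11^2 = 121 ≡ 13; bit is 1, so multiply 13·11 = 143 ≡ 35 (mod 36).
Final value: 11^3 ≡ 35 (mod 36).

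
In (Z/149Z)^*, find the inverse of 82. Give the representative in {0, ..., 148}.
Apply the extended Euclidean algorithm to (149, 82), tracking rows (r, s, t) with s·149 + t·82 = r. Each division r_prev = q·r_cur + r_new produces the new row as (previous row) − q·(current row):
  row A: (149, 1, 0)   [1·149 + 0·82 = 149]
  row B: (82, 0, 1)   [0·149 + 1·82 = 82]
  149 = 1·82 + 67   → row C = row A − 1·row B = (67, 1, −1)   [check: 1·149 − 1·82 = 67]
  82 = 1·67 + 15   → row D = row B − 1·row C = (15, −1, 2)   [check: −1·149 + 2·82 = 15]
  67 = 4·15 + 7   → row E = row C − 4·row D = (7, 5, −9)   [check: 5·149 − 9·82 = 7]
  15 = 2·7 + 1   → row F = row D − 2·row E = (1, −11, 20)   [check: −11·149 + 20·82 = 1]
  7 = 7·1 + 0   → remainder 0, stop. gcd = 1 (last nonzero row F).
The gcd is 1, so 82 is invertible mod 149. The last nonzero row gives −11·149 + 20·82 = 1, so t = 20. So 82^(−1) ≡ 20 (mod 149). Verify: 82 · 20 = 1640 ≡ 1 (mod 149). ✓

Final answer: 82^(−1) ≡ 20 (mod 149)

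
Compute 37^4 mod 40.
Use repeated squaring. Binary(4) = 100. Walk through the bits of the exponent 4 left-to-right: at each bit after the leading one, square the running value, then multiply by 37 if the bit is 1 (always reducing mod 40):
  bit 1 = 1 (leading): start with 37.
  bit 2 = 0: square 37^2 = 1369 ≡ 9 (mod 40).
  bit 3 = 0: square 9^2 = 81 ≡ 1 (mod 40).
Final value: 37^4 ≡ 1 (mod 40).

Final answer: 1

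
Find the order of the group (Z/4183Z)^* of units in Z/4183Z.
(Z/4183Z)^* consists of the classes a with gcd(a, 4183) = 1, so its order is φ(4183). φ is multiplicative, with φ(p^e) = p^e − p^(e−1). Factorise 4183 = 47 · 89. Then
  φ(4183) = (47 − 1) · (89 − 1) = 46 · 88 = 4048.
Thus |(Z/4183Z)^*| = 4048.

Final answer: |(Z/4183Z)^*| = 4048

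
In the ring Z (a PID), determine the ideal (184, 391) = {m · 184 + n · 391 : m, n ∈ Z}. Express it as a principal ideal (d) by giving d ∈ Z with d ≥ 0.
(184, 391) = (23); d = 23

In the PID Z, (a, b) is generated by gcd(a, b). Compute gcd(391, 184) with the extended Euclidean algorithm, tracking rows (r, s, t) with s·391 + t·184 = r:
  row A: (391, 1, 0)   [1·391 + 0·184 = 391]
  row B: (184, 0, 1)   [0·391 + 1·184 = 184]
  391 = 2·184 + 23   → row C = row A − 2·row B = (23, 1, −2)   [check: 1·391 − 2·184 = 23]
  184 = 8·23 + 0   → remainder 0, stop. gcd = 23 (last nonzero row C).
So gcd(184, 391) = 23, with Bézout identity 1·391 − 2·184 = 23. Containment (⊇): the Bézout identity exhibits 23 as an element of (184, 391), giving (23) ⊆ (184, 391). Containment (⊆): since 23 | 184 and 23 | 391 (184 = 23·8, 391 = 23·17), every Z-linear combination of 184 and 391 is divisible by 23, so (184, 391) ⊆ (23). Therefore (184, 391) = (23), d = 23.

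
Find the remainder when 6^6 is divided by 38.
Use repeated squaring. Binary(6) = 110. Walk through the bits of the exponent 6 left-to-right: at each bit after the leading one, square the running value, then multiply by 6 if the bit is 1 (always reducing mod 38):
  bit 1 = 1 (leading): start with 6.
  bit 2 = 1: square 6^2 = 36; bit is 1, so multiply 36·6 = 216 ≡ 26 (mod 38).
  bit 3 = 0: square 26^2 = 676 ≡ 30 (mod 38).
Final value: 6^6 ≡ 30 (mod 38).

Final answer: 30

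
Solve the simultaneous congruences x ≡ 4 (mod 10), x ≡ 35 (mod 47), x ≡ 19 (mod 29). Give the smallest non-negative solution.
x ≡ 7414 (mod 13630); the representative in [0, 13630) is 7414

The moduli 10, 47, 29 are pairwise coprime, so by the CRT there is a unique solution mod 10·47·29 = 13630.
Solve by successive substitution. Start with x ≡ 4 (mod 10).
  Combine with x ≡ 35 (mod 47): write x = 4 + 10·t and require 4 + 10·t ≡ 35 (mod 47), i.e. 10·t ≡ 35 − 4 ≡ 31 (mod 47). Since 10^(−1) ≡ 33 (mod 47), t ≡ 33·31 ≡ 36 (mod 47). So x ≡ 4 + 10·36 = 364 (mod 470).
  Combine with x ≡ 19 (mod 29): write x = 364 + 470·t and require 364 + 470·t ≡ 19 (mod 29), i.e. 470·t ≡ 19 − 364 ≡ 3 (mod 29). Since 470^(−1) ≡ 5 (mod 29) (470 ≡ 6 (mod 29)), t ≡ 5·3 ≡ 15 (mod 29). So x ≡ 364 + 470·15 = 7414 (mod 13630).
Unique solution in [0, 13630): x = 7414.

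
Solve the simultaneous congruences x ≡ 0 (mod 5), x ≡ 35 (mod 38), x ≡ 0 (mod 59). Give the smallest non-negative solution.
The moduli 5, 38, 59 are pairwise coprime, so by the CRT there is a unique solution mod 5·38·59 = 11210.
Solve by successive substitution. Start with x ≡ 0 (mod 5).
  Combine with x ≡ 35 (mod 38): write x = 5·t and require 5·t ≡ 35 (mod 38). Since 5^(−1) ≡ 23 (mod 38), t ≡ 23·35 ≡ 7 (mod 38). So x ≡ 5·7 = 35 (mod 190).
  Combine with x ≡ 0 (mod 59): write x = 35 + 190·t and require 35 + 190·t ≡ 0 (mod 59), i.e. 190·t ≡ 0 − 35 ≡ 24 (mod 59). Since 190^(−1) ≡ 50 (mod 59) (190 ≡ 13 (mod 59)), t ≡ 50·24 ≡ 20 (mod 59). So x ≡ 35 + 190·20 = 3835 (mod 11210).
Unique solution in [0, 11210): x = 3835.

Final answer: x ≡ 3835 (mod 11210); the representative in [0, 11210) is 3835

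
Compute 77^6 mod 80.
Use repeated squaring. Binary(6) = 110. Walk through the bits of the exponent 6 left-to-right: at each bit after the leading one, square the running value, then multiply by 77 if the bit is 1 (always reducing mod 80):
  bit 1 = 1 (leading): start with 77.
  bit 2 = 1: square 77^2 = 5929 ≡ 9; bit is 1, so multiply 9·77 = 693 ≡ 53 (mod 80).
  bit 3 = 0: square 53^2 = 2809 ≡ 9 (mod 80).
Final value: 77^6 ≡ 9 (mod 80).

Final answer: 9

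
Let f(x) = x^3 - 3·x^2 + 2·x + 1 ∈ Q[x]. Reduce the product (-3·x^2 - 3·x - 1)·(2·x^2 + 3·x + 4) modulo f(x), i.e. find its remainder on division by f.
First multiply in Q[x] without reducing: a · b = -6·x^4 - 15·x^3 - 23·x^2 - 15·x - 4. Now divide by f(x) = x^3 - 3·x^2 + 2·x + 1, eliminating the leading term at each step:
  leading term -6·x^4: subtract (-6·x)·f(x) = -6·x^4 + 18·x^3 - 12·x^2 - 6·x, leaving -33·x^3 - 11·x^2 - 9·x - 4
  leading term -33·x^3: subtract (-33)·f(x) = -33·x^3 + 99·x^2 - 66·x - 33, leaving -110·x^2 + 57·x + 29
The degree is now < 3, so this is the remainder. Hence a · b ≡ -110·x^2 + 57·x + 29 in Q[x]/(f).

Final answer: a · b ≡ -110·x^2 + 57·x + 29 (mod f(x))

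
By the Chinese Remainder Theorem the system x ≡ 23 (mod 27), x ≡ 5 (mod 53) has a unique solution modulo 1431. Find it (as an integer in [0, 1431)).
The moduli 27, 53 are pairwise coprime, so by the CRT there is a unique solution mod 27·53 = 1431.
Solve by successive substitution. Start with x ≡ 23 (mod 27).
  Combine with x ≡ 5 (mod 53): write x = 23 + 27·t and require 23 + 27·t ≡ 5 (mod 53), i.e. 27·t ≡ 5 − 23 ≡ 35 (mod 53). Since 27^(−1) ≡ 2 (mod 53), t ≡ 2·35 ≡ 17 (mod 53). So x ≡ 23 + 27·17 = 482 (mod 1431).
Unique solution in [0, 1431): x = 482.

Final answer: x ≡ 482 (mod 1431); the representative in [0, 1431) is 482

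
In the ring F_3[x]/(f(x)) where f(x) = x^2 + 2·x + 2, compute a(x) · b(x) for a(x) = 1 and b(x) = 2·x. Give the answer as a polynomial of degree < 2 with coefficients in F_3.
Multiply as integer polynomials: a · b = 2·x. Reducing coefficients mod 3: a · b ≡ 2·x. This already has degree < 2, so no reduction by f is needed. Hence a · b ≡ 2·x in F_3[x]/(f).

Final answer: a · b ≡ 2·x (mod f(x))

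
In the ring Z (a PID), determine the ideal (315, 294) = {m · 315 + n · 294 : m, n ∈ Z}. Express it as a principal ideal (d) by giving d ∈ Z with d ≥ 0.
(315, 294) = (21); d = 21

In the PID Z, (a, b) is generated by gcd(a, b). Compute gcd(315, 294) with the extended Euclidean algorithm, tracking rows (r, s, t) with s·315 + t·294 = r:
  row A: (315, 1, 0)   [1·315 + 0·294 = 315]
  row B: (294, 0, 1)   [0·315 + 1·294 = 294]
  315 = 1·294 + 21   → row C = row A − 1·row B = (21, 1, −1)   [check: 1·315 − 1·294 = 21]
  294 = 14·21 + 0   → remainder 0, stop. gcd = 21 (last nonzero row C).
So gcd(315, 294) = 21, with Bézout identity 1·315 − 1·294 = 21. Containment (⊇): the Bézout identity exhibits 21 as an element of (315, 294), giving (21) ⊆ (315, 294). Containment (⊆): since 21 | 315 and 21 | 294 (315 = 21·15, 294 = 21·14), every Z-linear combination of 315 and 294 is divisible by 21, so (315, 294) ⊆ (21). Therefore (315, 294) = (21), d = 21.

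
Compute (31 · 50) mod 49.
31

Reduce the factors first: 50 ≡ 1 (mod 49), so 31 · 50 ≡ 31 · 1 (mod 49). 31 · 1 = 31. Dividing by 49: 31 = 0·49 + 31. So (31 · 50) mod 49 = 31.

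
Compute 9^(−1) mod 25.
Apply the extended Euclidean algorithm to (25, 9), tracking rows (r, s, t) with s·25 + t·9 = r. Each division r_prev = q·r_cur + r_new produces the new row as (previous row) − q·(current row):
  row A: (25, 1, 0)   [1·25 + 0·9 = 25]
  row B: (9, 0, 1)   [0·25 + 1·9 = 9]
  25 = 2·9 + 7   → row C = row A − 2·row B = (7, 1, −2)   [check: 1·25 − 2·9 = 7]
  9 = 1·7 + 2   → row D = row B − 1·row C = (2, −1, 3)   [check: −1·25 + 3·9 = 2]
  7 = 3·2 + 1   → row E = row C − 3·row D = (1, 4, −11)   [check: 4·25 − 11·9 = 1]
  2 = 2·1 + 0   → remainder 0, stop. gcd = 1 (last nonzero row E).
The gcd is 1, so 9 is invertible mod 25. The last nonzero row gives 4·25 − 11·9 = 1, so t = −11. So 9^(−1) ≡ −11 ≡ 14 (mod 25). Verify: 9 · 14 = 126 ≡ 1 (mod 25). ✓

Final answer: 9^(−1) ≡ 14 (mod 25)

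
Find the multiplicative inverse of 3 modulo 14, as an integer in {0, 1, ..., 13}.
Apply the extended Euclidean algorithm to (14, 3), tracking rows (r, s, t) with s·14 + t·3 = r. Each division r_prev = q·r_cur + r_new produces the new row as (previous row) − q·(current row):
  row A: (14, 1, 0)   [1·14 + 0·3 = 14]
  row B: (3, 0, 1)   [0·14 + 1·3 = 3]
  14 = 4·3 + 2   → row C = row A − 4·row B = (2, 1, −4)   [check: 1·14 − 4·3 = 2]
  3 = 1·2 + 1   → row D = row B − 1·row C = (1, −1, 5)   [check: −1·14 + 5·3 = 1]
  2 = 2·1 + 0   → remainder 0, stop. gcd = 1 (last nonzero row D).
The gcd is 1, so 3 is invertible mod 14. The last nonzero row gives −1·14 + 5·3 = 1, so t = 5. So 3^(−1) ≡ 5 (mod 14). Verify: 3 · 5 = 15 ≡ 1 (mod 14). ✓

Final answer: 3^(−1) ≡ 5 (mod 14)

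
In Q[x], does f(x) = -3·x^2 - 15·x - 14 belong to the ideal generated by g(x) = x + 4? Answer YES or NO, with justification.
NO

In Q[x] the ideal (g) consists of all multiples of g, so f ∈ (g) iff g | f, i.e. iff the remainder of f on division by g is 0. Divide f by g (g is monic, so eliminate the leading term of the running remainder at each step):
  leading term -3·x^2: subtract (-3·x)·g(x) = -3·x^2 - 12·x, leaving -3·x - 14
  leading term -3·x: subtract (-3)·g(x) = -3·x - 12, leaving -2
The remainder r(x) = -2 ≠ 0 (and deg r < deg g), so g ∤ f, i.e. f ∉ (g).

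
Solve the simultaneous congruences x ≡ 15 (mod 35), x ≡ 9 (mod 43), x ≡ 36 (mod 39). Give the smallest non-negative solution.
x ≡ 41805 (mod 58695); the representative in [0, 58695) is 41805

The moduli 35, 43, 39 are pairwise coprime, so by the CRT there is a unique solution mod 35·43·39 = 58695.
Solve by successive substitution. Start with x ≡ 15 (mod 35).
  Combine with x ≡ 9 (mod 43): write x = 15 + 35·t and require 15 + 35·t ≡ 9 (mod 43), i.e. 35·t ≡ 9 − 15 ≡ 37 (mod 43). Since 35^(−1) ≡ 16 (mod 43), t ≡ 16·37 ≡ 33 (mod 43). So x ≡ 15 + 35·33 = 1170 (mod 1505).
  Combine with x ≡ 36 (mod 39): write x = 1170 + 1505·t and require 1170 + 1505·t ≡ 36 (mod 39), i.e. 1505·t ≡ 36 − 1170 ≡ 36 (mod 39). Since 1505^(−1) ≡ 17 (mod 39) (1505 ≡ 23 (mod 39)), t ≡ 17·36 ≡ 27 (mod 39). So x ≡ 1170 + 1505·27 = 41805 (mod 58695).
Unique solution in [0, 58695): x = 41805.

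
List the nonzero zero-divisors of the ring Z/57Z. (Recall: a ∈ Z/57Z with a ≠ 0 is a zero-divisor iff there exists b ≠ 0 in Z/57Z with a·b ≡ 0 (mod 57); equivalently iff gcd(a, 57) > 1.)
nonzero zero-divisors of Z/57Z = {3, 6, 9, 12, 15, 18, 19, 21, 24, 27, 30, 33, 36, 38, 39, 42, 45, 48, 51, 54}

An element a ∈ Z/57Z (with a ≠ 0) is a zero-divisor iff gcd(a, 57) > 1 (because a is a unit precisely when gcd(a, n) = 1, and in Z/nZ every nonzero, non-unit element is a zero-divisor). Scan a = 1, ..., 56 and keep those with gcd(a, 57) > 1:
  gcd(3, 57) = 3, gcd(6, 57) = 3, gcd(9, 57) = 3, gcd(12, 57) = 3, gcd(15, 57) = 3, gcd(18, 57) = 3, gcd(19, 57) = 19, gcd(21, 57) = 3, gcd(24, 57) = 3, gcd(27, 57) = 3, gcd(30, 57) = 3, gcd(33, 57) = 3, gcd(36, 57) = 3, gcd(38, 57) = 19, gcd(39, 57) = 3, gcd(42, 57) = 3, gcd(45, 57) = 3, gcd(48, 57) = 3, gcd(51, 57) = 3, gcd(54, 57) = 3.
All other a ∈ {1, ..., 56} have gcd(a, 57) = 1 and are units. So the nonzero zero-divisors are exactly the 20 values of a appearing in this scan.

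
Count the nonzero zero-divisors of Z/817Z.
In Z/817Z each nonzero element is either a unit (gcd with 817 is 1) or a zero-divisor (gcd > 1). The number of units is φ(817): factorise 817 = 19 · 43, so φ(817) = (19 − 1) · (43 − 1) = 18 · 42 = 756. The nonzero elements number 817 − 1 = 816. Hence the nonzero zero-divisors number 816 − 756 = 60.

Final answer: Z/817Z has 60 nonzero zero-divisors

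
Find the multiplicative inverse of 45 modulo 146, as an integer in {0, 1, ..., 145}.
Apply the extended Euclidean algorithm to (146, 45), tracking rows (r, s, t) with s·146 + t·45 = r. Each division r_prev = q·r_cur + r_new produces the new row as (previous row) − q·(current row):
  row A: (146, 1, 0)   [1·146 + 0·45 = 146]
  row B: (45, 0, 1)   [0·146 + 1·45 = 45]
  146 = 3·45 + 11   → row C = row A − 3·row B = (11, 1, −3)   [check: 1·146 − 3·45 = 11]
  45 = 4·11 + 1   → row D = row B − 4·row C = (1, −4, 13)   [check: −4·146 + 13·45 = 1]
  11 = 11·1 + 0   → remainder 0, stop. gcd = 1 (last nonzero row D).
The gcd is 1, so 45 is invertible mod 146. The last nonzero row gives −4·146 + 13·45 = 1, so t = 13. So 45^(−1) ≡ 13 (mod 146). Verify: 45 · 13 = 585 ≡ 1 (mod 146). ✓

Final answer: 45^(−1) ≡ 13 (mod 146)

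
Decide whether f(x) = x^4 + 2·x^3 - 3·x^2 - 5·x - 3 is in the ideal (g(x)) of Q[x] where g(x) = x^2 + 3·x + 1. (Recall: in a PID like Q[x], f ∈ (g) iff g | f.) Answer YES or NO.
NO

In Q[x] the ideal (g) consists of all multiples of g, so f ∈ (g) iff g | f, i.e. iff the remainder of f on division by g is 0. Divide f by g (g is monic, so eliminate the leading term of the running remainder at each step):
  leading term x^4: subtract (x^2)·g(x) = x^4 + 3·x^3 + x^2, leaving -x^3 - 4·x^2 - 5·x - 3
  leading term -x^3: subtract (-x)·g(x) = -x^3 - 3·x^2 - x, leaving -x^2 - 4·x - 3
  leading term -x^2: subtract (-1)·g(x) = -x^2 - 3·x - 1, leaving -x - 2
The remainder r(x) = -x - 2 ≠ 0 (and deg r < deg g), so g ∤ f, i.e. f ∉ (g).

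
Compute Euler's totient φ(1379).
φ(1379) = 1176

φ is multiplicative, with φ(p^e) = p^e − p^(e−1). Factorise 1379 = 7 · 197. Then
  φ(1379) = (7 − 1) · (197 − 1) = 6 · 196 = 1176.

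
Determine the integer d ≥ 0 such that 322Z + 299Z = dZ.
In the PID Z, (a, b) is generated by gcd(a, b). Compute gcd(322, 299) with the extended Euclidean algorithm, tracking rows (r, s, t) with s·322 + t·299 = r:
  row A: (322, 1, 0)   [1·322 + 0·299 = 322]
  row B: (299, 0, 1)   [0·322 + 1·299 = 299]
  322 = 1·299 + 23   → row C = row A − 1·row B = (23, 1, −1)   [check: 1·322 − 1·299 = 23]
  299 = 13·23 + 0   → remainder 0, stop. gcd = 23 (last nonzero row C).
So gcd(322, 299) = 23, with Bézout identity 1·322 − 1·299 = 23. Containment (⊇): the Bézout identity exhibits 23 as an element of (322, 299), giving (23) ⊆ (322, 299). Containment (⊆): since 23 | 322 and 23 | 299 (322 = 23·14, 299 = 23·13), every Z-linear combination of 322 and 299 is divisible by 23, so (322, 299) ⊆ (23). Therefore (322, 299) = (23), d = 23.

Final answer: (322, 299) = (23); d = 23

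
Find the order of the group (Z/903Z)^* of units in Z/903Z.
(Z/903Z)^* consists of the classes a with gcd(a, 903) = 1, so its order is φ(903). φ is multiplicative, with φ(p^e) = p^e − p^(e−1). Factorise 903 = 3 · 7 · 43. Then
  φ(903) = (3 − 1) · (7 − 1) · (43 − 1) = 2 · 6 · 42 = 504.
Thus |(Z/903Z)^*| = 504.

Final answer: |(Z/903Z)^*| = 504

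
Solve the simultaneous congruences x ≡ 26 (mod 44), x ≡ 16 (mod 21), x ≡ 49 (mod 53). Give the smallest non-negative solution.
The moduli 44, 21, 53 are pairwise coprime, so by the CRT there is a unique solution mod 44·21·53 = 48972.
Solve by successive substitution. Start with x ≡ 26 (mod 44).
  Combine with x ≡ 16 (mod 21): write x = 26 + 44·t and require 26 + 44·t ≡ 16 (mod 21), i.e. 44·t ≡ 16 − 26 ≡ 11 (mod 21). Since 44^(−1) ≡ 11 (mod 21) (44 ≡ 2 (mod 21)), t ≡ 11·11 ≡ 16 (mod 21). So x ≡ 26 + 44·16 = 730 (mod 924).
  Combine with x ≡ 49 (mod 53): write x = 730 + 924·t and require 730 + 924·t ≡ 49 (mod 53), i.e. 924·t ≡ 49 − 730 ≡ 8 (mod 53). Since 924^(−1) ≡ 30 (mod 53) (924 ≡ 23 (mod 53)), t ≡ 30·8 ≡ 28 (mod 53). So x ≡ 730 + 924·28 = 26602 (mod 48972).
Unique solution in [0, 48972): x = 26602.

Final answer: x ≡ 26602 (mod 48972); the representative in [0, 48972) is 26602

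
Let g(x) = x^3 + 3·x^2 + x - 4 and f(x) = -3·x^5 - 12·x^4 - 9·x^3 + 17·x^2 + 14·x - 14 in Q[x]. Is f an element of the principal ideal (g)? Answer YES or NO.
In Q[x] the ideal (g) consists of all multiples of g, so f ∈ (g) iff g | f, i.e. iff the remainder of f on division by g is 0. Divide f by g (g is monic, so eliminate the leading term of the running remainder at each step):
  leading term -3·x^5: subtract (-3·x^2)·g(x) = -3·x^5 - 9·x^4 - 3·x^3 + 12·x^2, leaving -3·x^4 - 6·x^3 + 5·x^2 + 14·x - 14
  leading term -3·x^4: subtract (-3·x)·g(x) = -3·x^4 - 9·x^3 - 3·x^2 + 12·x, leaving 3·x^3 + 8·x^2 + 2·x - 14
  leading term 3·x^3: subtract (3)·g(x) = 3·x^3 + 9·x^2 + 3·x - 12, leaving -x^2 - x - 2
The remainder r(x) = -x^2 - x - 2 ≠ 0 (and deg r < deg g), so g ∤ f, i.e. f ∉ (g).

Final answer: NO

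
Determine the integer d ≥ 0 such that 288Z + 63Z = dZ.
In the PID Z, (a, b) is generated by gcd(a, b). Compute gcd(288, 63) with the extended Euclidean algorithm, tracking rows (r, s, t) with s·288 + t·63 = r:
  row A: (288, 1, 0)   [1·288 + 0·63 = 288]
  row B: (63, 0, 1)   [0·288 + 1·63 = 63]
  288 = 4·63 + 36   → row C = row A − 4·row B = (36, 1, −4)   [check: 1·288 − 4·63 = 36]
  63 = 1·36 + 27   → row D = row B − 1·row C = (27, −1, 5)   [check: −1·288 + 5·63 = 27]
  36 = 1·27 + 9   → row E = row C − 1·row D = (9, 2, −9)   [check: 2·288 − 9·63 = 9]
  27 = 3·9 + 0   → remainder 0, stop. gcd = 9 (last nonzero row E).
So gcd(288, 63) = 9, with Bézout identity 2·288 − 9·63 = 9. Containment (⊇): the Bézout identity exhibits 9 as an element of (288, 63), giving (9) ⊆ (288, 63). Containment (⊆): since 9 | 288 and 9 | 63 (288 = 9·32, 63 = 9·7), every Z-linear combination of 288 and 63 is divisible by 9, so (288, 63) ⊆ (9). Therefore (288, 63) = (9), d = 9.

Final answer: (288, 63) = (9); d = 9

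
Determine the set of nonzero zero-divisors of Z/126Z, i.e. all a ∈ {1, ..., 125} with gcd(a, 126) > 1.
nonzero zero-divisors of Z/126Z = {2, 3, 4, 6, 7, 8, 9, 10, 12, 14, 15, 16, 18, 20, 21, 22, 24, 26, 27, 28, 30, 32, 33, 34, 35, 36, 38, 39, 40, 42, 44, 45, 46, 48, 49, 50, 51, 52, 54, 56, 57, 58, 60, 62, 63, 64, 66, 68, 69, 70, 72, 74, 75, 76, 77, 78, 80, 81, 82, 84, 86, 87, 88, 90, 91, 92, 93, 94, 96, 98, 99, 100, 102, 104, 105, 106, 108, 110, 111, 112, 114, 116, 117, 118, 119, 120, 122, 123, 124}

An element a ∈ Z/126Z (with a ≠ 0) is a zero-divisor iff gcd(a, 126) > 1 (because a is a unit precisely when gcd(a, n) = 1, and in Z/nZ every nonzero, non-unit element is a zero-divisor). Scan a = 1, ..., 125 and keep those with gcd(a, 126) > 1:
  gcd(2, 126) = 2, gcd(3, 126) = 3, gcd(4, 126) = 2, gcd(6, 126) = 6, gcd(7, 126) = 7, gcd(8, 126) = 2, gcd(9, 126) = 9, gcd(10, 126) = 2, gcd(12, 126) = 6, gcd(14, 126) = 14, gcd(15, 126) = 3, gcd(16, 126) = 2, gcd(18, 126) = 18, gcd(20, 126) = 2, gcd(21, 126) = 21, gcd(22, 126) = 2, gcd(24, 126) = 6, gcd(26, 126) = 2, gcd(27, 126) = 9, gcd(28, 126) = 14, gcd(30, 126) = 6, gcd(32, 126) = 2, gcd(33, 126) = 3, gcd(34, 126) = 2, gcd(35, 126) = 7, gcd(36, 126) = 18, gcd(38, 126) = 2, gcd(39, 126) = 3, gcd(40, 126) = 2, gcd(42, 126) = 42, gcd(44, 126) = 2, gcd(45, 126) = 9, gcd(46, 126) = 2, gcd(48, 126) = 6, gcd(49, 126) = 7, gcd(50, 126) = 2, gcd(51, 126) = 3, gcd(52, 126) = 2, gcd(54, 126) = 18, gcd(56, 126) = 14, gcd(57, 126) = 3, gcd(58, 126) = 2, gcd(60, 126) = 6, gcd(62, 126) = 2, gcd(63, 126) = 63, gcd(64, 126) = 2, gcd(66, 126) = 6, gcd(68, 126) = 2, gcd(69, 126) = 3, gcd(70, 126) = 14, gcd(72, 126) = 18, gcd(74, 126) = 2, gcd(75, 126) = 3, gcd(76, 126) = 2, gcd(77, 126) = 7, gcd(78, 126) = 6, gcd(80, 126) = 2, gcd(81, 126) = 9, gcd(82, 126) = 2, gcd(84, 126) = 42, gcd(86, 126) = 2, gcd(87, 126) = 3, gcd(88, 126) = 2, gcd(90, 126) = 18, gcd(91, 126) = 7, gcd(92, 126) = 2, gcd(93, 126) = 3, gcd(94, 126) = 2, gcd(96, 126) = 6, gcd(98, 126) = 14, gcd(99, 126) = 9, gcd(100, 126) = 2, gcd(102, 126) = 6, gcd(104, 126) = 2, gcd(105, 126) = 21, gcd(106, 126) = 2, gcd(108, 126) = 18, gcd(110, 126) = 2, gcd(111, 126) = 3, gcd(112, 126) = 14, gcd(114, 126) = 6, gcd(116, 126) = 2, gcd(117, 126) = 9, gcd(118, 126) = 2, gcd(119, 126) = 7, gcd(120, 126) = 6, gcd(122, 126) = 2, gcd(123, 126) = 3, gcd(124, 126) = 2.
All other a ∈ {1, ..., 125} have gcd(a, 126) = 1 and are units. So the nonzero zero-divisors are exactly the 89 values of a appearing in this scan.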